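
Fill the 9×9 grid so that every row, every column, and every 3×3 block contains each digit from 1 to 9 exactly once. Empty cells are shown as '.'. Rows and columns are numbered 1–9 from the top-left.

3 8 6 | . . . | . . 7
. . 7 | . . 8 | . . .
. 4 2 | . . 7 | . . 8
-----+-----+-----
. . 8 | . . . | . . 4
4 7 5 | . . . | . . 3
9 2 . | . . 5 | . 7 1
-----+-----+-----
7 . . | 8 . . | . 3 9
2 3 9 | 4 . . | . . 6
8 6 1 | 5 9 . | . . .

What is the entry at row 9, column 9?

2

row 4, column 2 = 1: row 4 has {4,8}; col 2 has {2,3,4,6,7,8}; box has {2,4,5,7,8,9} → only 1 remains.
row 6, column 3 = 3: row 6 has {1,2,5,7,9}; col 3 has {1,2,5,6,7,8,9}; box has {1,2,4,5,7,8,9} → only 3 remains.
row 6, column 4 = 6: row 6 has {1,2,3,5,7,9}; col 4 has {4,5,8}; box has {5} → only 6 remains.
row 6, column 7 = 8: row 6 has {1,2,3,5,6,7,9}; col 7 has {}; box has {1,3,4,7} → only 8 remains.
row 7, column 2 = 5: row 7 has {3,7,8,9}; col 2 has {1,2,3,4,6,7,8}; box has {1,2,3,6,7,8,9} → only 5 remains.
row 7, column 3 = 4: row 7 has {3,5,7,8,9}; col 3 has {1,2,3,5,6,7,8,9}; box has {1,2,3,5,6,7,8,9} → only 4 remains.
row 8, column 6 = 1: row 8 has {2,3,4,6,9}; col 6 has {5,7,8}; box has {4,5,8,9} → only 1 remains.
row 9, column 9 = 2: row 9 has {1,5,6,8,9}; col 9 has {1,3,4,6,7,8,9}; box has {3,6,9} → only 2 remains.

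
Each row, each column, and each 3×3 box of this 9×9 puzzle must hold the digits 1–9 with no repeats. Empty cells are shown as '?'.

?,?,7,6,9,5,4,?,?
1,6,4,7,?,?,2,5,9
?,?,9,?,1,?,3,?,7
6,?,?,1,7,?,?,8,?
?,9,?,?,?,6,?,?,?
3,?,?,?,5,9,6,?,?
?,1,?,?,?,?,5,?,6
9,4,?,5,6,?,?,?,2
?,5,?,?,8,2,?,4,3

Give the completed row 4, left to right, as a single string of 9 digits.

625173984

R1C8 = 1: row 1 has {4,5,6,7,9}; col 8 has {4,5,8}; box has {2,3,4,5,7,9} → only 1 remains.
R1C9 = 8: row 1 has {1,4,5,6,7,9}; col 9 has {2,3,6,7,9}; box has {1,2,3,4,5,7,9} → only 8 remains.
R2C5 = 3: row 2 has {1,2,4,5,6,7,9}; col 5 has {1,5,6,7,8,9}; box has {1,5,6,7,9} → only 3 remains.
R2C6 = 8: row 2 has {1,2,3,4,5,6,7,9}; col 6 has {2,5,6,9}; box has {1,3,5,6,7,9} → only 8 remains.
R3C6 = 4: row 3 has {1,3,7,9}; col 6 has {2,5,6,8,9}; box has {1,3,5,6,7,8,9} → only 4 remains.
R3C8 = 6: row 3 has {1,3,4,7,9}; col 8 has {1,4,5,8}; box has {1,2,3,4,5,7,8,9} → only 6 remains.
R4C2 = 2: row 4 has {1,6,7,8}; col 2 has {1,4,5,6,9}; box has {3,6,9} → only 2 remains.
R4C3 = 5: row 4 has {1,2,6,7,8}; col 3 has {4,7,9}; box has {2,3,6,9} → only 5 remains.
R4C6 = 3: row 4 has {1,2,5,6,7,8}; col 6 has {2,4,5,6,8,9}; box has {1,5,6,7,9} → only 3 remains.
R4C7 = 9: row 4 has {1,2,3,5,6,7,8}; col 7 has {2,3,4,5,6}; box has {6,8} → only 9 remains.
R4C9 = 4: row 4 has {1,2,3,5,6,7,8,9}; col 9 has {2,3,6,7,8,9}; box has {6,8,9} → only 4 remains.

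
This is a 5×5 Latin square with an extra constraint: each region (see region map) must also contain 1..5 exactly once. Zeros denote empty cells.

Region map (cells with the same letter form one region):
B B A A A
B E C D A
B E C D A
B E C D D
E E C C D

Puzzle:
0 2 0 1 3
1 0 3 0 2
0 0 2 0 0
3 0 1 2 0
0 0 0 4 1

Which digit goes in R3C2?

R2C4 = 5: row 2 has {1,2,3}; col 4 has {1,2,4}; region has {1,2} → only 5 remains.
R3C4 = 3: row 3 has {2}; col 4 has {1,2,4,5}; region has {1,2,5} → only 3 remains.
R4C5 = 4: row 4 has {1,2,3}; col 5 has {1,2,3}; region has {1,2,3,5} → only 4 remains.
R5C3 = 5: row 5 has {1,4}; col 3 has {1,2,3}; region has {1,2,3,4} → only 5 remains.
R1C3 = 4: row 1 has {1,2,3}; col 3 has {1,2,3,5}; region has {1,2,3} → only 4 remains.
R2C2 = 4: row 2 has {1,2,3,5}; col 2 has {2}; region has {} → only 4 remains.
R3C5 = 5: row 3 has {2,3}; col 5 has {1,2,3,4}; region has {1,2,3,4} → only 5 remains.
R4C2 = 5: row 4 has {1,2,3,4}; col 2 has {2,4}; region has {4} → only 5 remains.
R5C1 = 2: row 5 has {1,4,5}; col 1 has {1,3}; region has {4,5} → only 2 remains.
R5C2 = 3: row 5 has {1,2,4,5}; col 2 has {2,4,5}; region has {2,4,5} → only 3 remains.
R1C1 = 5: row 1 has {1,2,3,4}; col 1 has {1,2,3}; region has {1,2,3} → only 5 remains.
R3C1 = 4: row 3 has {2,3,5}; col 1 has {1,2,3,5}; region has {1,2,3,5} → only 4 remains.
R3C2 = 1: row 3 has {2,3,4,5}; col 2 has {2,3,4,5}; region has {2,3,4,5} → only 1 remains.

1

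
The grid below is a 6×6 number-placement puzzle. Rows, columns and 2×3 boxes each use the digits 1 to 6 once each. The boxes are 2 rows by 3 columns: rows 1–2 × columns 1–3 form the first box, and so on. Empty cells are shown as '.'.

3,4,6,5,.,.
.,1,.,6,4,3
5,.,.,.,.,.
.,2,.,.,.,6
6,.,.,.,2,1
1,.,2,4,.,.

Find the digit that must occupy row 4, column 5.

5

row 1, column 5 = 1 (sole candidate).
row 1, column 6 = 2 (sole candidate).
row 2, column 1 = 2 (sole candidate).
row 2, column 3 = 5 (sole candidate).
row 3, column 5 = 3 (sole candidate).
row 3, column 6 = 4 (sole candidate).
row 4, column 1 = 4 (sole candidate).
row 4, column 4 = 1 (sole candidate).
row 4, column 5 = 5: row 4 has {1,2,4,6}; col 5 has {1,2,3,4}; box has {1,3,4,6} → only 5 remains.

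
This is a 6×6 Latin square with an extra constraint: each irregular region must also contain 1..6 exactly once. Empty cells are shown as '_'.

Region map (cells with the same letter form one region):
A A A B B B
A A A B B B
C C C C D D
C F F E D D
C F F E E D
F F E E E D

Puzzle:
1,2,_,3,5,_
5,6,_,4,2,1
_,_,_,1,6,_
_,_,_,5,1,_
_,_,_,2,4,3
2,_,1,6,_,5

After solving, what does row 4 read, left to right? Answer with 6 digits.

436512

R1C3 = 4: row 1 has {1,2,3,5}; col 3 has {1}; region has {1,2,5,6} → only 4 remains.
R1C6 = 6: row 1 has {1,2,3,4,5}; col 6 has {1,3,5}; region has {1,2,3,4,5} → only 6 remains.
R2C3 = 3: row 2 has {1,2,4,5,6}; col 3 has {1,4}; region has {1,2,4,5,6} → only 3 remains.
R4C3 = 6: row 4 has {1,5}; col 3 has {1,3,4}; region has {2} → only 6 remains.
R5C1 = 6: row 5 has {2,3,4}; col 1 has {1,2,5}; region has {1} → only 6 remains.
R5C3 = 5: row 5 has {2,3,4,6}; col 3 has {1,3,4,6}; region has {2,6} → only 5 remains.
R6C5 = 3: row 6 has {1,2,5,6}; col 5 has {1,2,4,5,6}; region has {1,2,4,5,6} → only 3 remains.
R3C3 = 2: row 3 has {1,6}; col 3 has {1,3,4,5,6}; region has {1,6} → only 2 remains.
R3C6 = 4: row 3 has {1,2,6}; col 6 has {1,3,5,6}; region has {1,3,5,6} → only 4 remains.
R4C6 = 2: row 4 has {1,5,6}; col 6 has {1,3,4,5,6}; region has {1,3,4,5,6} → only 2 remains.
R5C2 = 1: row 5 has {2,3,4,5,6}; col 2 has {2,6}; region has {2,5,6} → only 1 remains.
R6C2 = 4: row 6 has {1,2,3,5,6}; col 2 has {1,2,6}; region has {1,2,5,6} → only 4 remains.
R3C1 = 3: row 3 has {1,2,4,6}; col 1 has {1,2,5,6}; region has {1,2,6} → only 3 remains.
R3C2 = 5: row 3 has {1,2,3,4,6}; col 2 has {1,2,4,6}; region has {1,2,3,6} → only 5 remains.
R4C1 = 4: row 4 has {1,2,5,6}; col 1 has {1,2,3,5,6}; region has {1,2,3,5,6} → only 4 remains.
R4C2 = 3: row 4 has {1,2,4,5,6}; col 2 has {1,2,4,5,6}; region has {1,2,4,5,6} → only 3 remains.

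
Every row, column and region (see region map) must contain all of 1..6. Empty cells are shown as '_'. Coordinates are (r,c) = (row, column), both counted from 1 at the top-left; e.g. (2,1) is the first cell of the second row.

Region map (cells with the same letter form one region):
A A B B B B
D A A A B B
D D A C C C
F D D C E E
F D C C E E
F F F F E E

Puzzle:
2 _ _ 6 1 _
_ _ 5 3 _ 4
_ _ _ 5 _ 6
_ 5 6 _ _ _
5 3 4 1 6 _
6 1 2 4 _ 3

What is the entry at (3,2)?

(1,2) = 4: row 1 has {1,2,6}; col 2 has {1,3,5}; region has {2,3,5} → only 4 remains.
(1,3) = 3: row 1 has {1,2,4,6}; col 3 has {2,4,5,6}; region has {1,4,6} → only 3 remains.
(1,6) = 5: row 1 has {1,2,3,4,6}; col 6 has {3,4,6}; region has {1,3,4,6} → only 5 remains.
(2,1) = 1: row 2 has {3,4,5}; col 1 has {2,5,6}; region has {3,5,6} → only 1 remains.
(2,2) = 6: row 2 has {1,3,4,5}; col 2 has {1,3,4,5}; region has {2,3,4,5} → only 6 remains.
(2,5) = 2: row 2 has {1,3,4,5,6}; col 5 has {1,6}; region has {1,3,4,5,6} → only 2 remains.
(3,1) = 4: row 3 has {5,6}; col 1 has {1,2,5,6}; region has {1,3,5,6} → only 4 remains.
(3,2) = 2: row 3 has {4,5,6}; col 2 has {1,3,4,5,6}; region has {1,3,4,5,6} → only 2 remains.

2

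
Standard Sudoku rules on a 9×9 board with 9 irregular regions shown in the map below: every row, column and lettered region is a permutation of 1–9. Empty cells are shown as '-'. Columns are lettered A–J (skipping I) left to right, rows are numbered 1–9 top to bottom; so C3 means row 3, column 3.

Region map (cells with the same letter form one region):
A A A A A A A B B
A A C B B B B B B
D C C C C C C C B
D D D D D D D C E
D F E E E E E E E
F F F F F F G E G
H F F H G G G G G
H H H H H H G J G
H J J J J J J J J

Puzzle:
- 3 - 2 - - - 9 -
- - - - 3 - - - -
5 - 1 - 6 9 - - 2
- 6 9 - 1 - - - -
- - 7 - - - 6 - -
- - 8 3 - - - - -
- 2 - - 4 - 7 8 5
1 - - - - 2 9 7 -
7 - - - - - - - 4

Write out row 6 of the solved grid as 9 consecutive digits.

498375216

C7 = 6: row 7 has {2,4,5,7,8}; col 3 has {1,7,8,9}; region has {2,3,8} → only 6 remains.
D7 = 9: row 7 has {2,4,5,6,7,8}; col 4 has {2,3}; region has {1,2,7} → only 9 remains.
A7 = 3: row 7 has {2,4,5,6,7,8,9}; col 1 has {1,5,7}; region has {1,2,7,9} → only 3 remains.
F7 = 1: row 7 has {2,3,4,5,6,7,8,9}; col 6 has {2,9}; region has {4,5,7,8,9} → only 1 remains.
G6 = 2: row 6 has {3,8}; col 7 has {6,7,9}; region has {1,4,5,7,8,9} → only 2 remains.
J6 = 6: row 6 has {2,3,8}; col 9 has {2,4,5}; region has {1,2,4,5,7,8,9} → only 6 remains.
J8 = 3: row 8 has {1,2,7,9}; col 9 has {2,4,5,6}; region has {1,2,4,5,6,7,8,9} → only 3 remains.
J4 = 8: row 4 has {1,6,9}; col 9 has {2,3,4,5,6}; region has {6,7} → only 8 remains.
C2 = 2: in row 2, 2 can only go here (every other open cell in that row sees a 2).
A4 = 2: in row 4, 2 can only go here (every other open cell in that row sees a 2).
H4 = 5: in row 4, 5 can only go here (every other open cell in that row sees a 5).
A5 = 8: in row 5, 8 can only go here (every other open cell in that row sees an 8).
D8 = 6: in row 8, 6 can only go here (every other open cell in that row sees a 6).
C9 = 3: in column 3, 3 can only go here (every other open cell in that column sees a 3).
J5 = 9: in column 9, 9 can only go here (every other open cell in that column sees a 9).
Singles propagation stalls; A6 is still open with candidates {4,9}.
  Try A6 = 9: this forces B2=9, E9=9, H9=2, E5=2, F9=6, A1=6, A2=4; then row 1 has no cell left for 4 — contradiction.
So A6 = 4.
A1 = 6 (sole candidate).
A2 = 9 (sole candidate).
H6 = 1: row 6 has {2,3,4,6,8}; col 8 has {5,7,8,9}; region has {6,7,8,9} → only 1 remains.
B5 = 1 (hidden single in row 5).
G1 = 1 (hidden single in region A).
J1 = 7 (sole candidate).
J2 = 1 (sole candidate).
B2 = 7 (hidden single in row 2).
D3 = 7 (hidden single in row 3).
D4 = 4 (sole candidate).
G4 = 3 (sole candidate).
D5 = 5 (sole candidate).
E5 = 2 (sole candidate).
D2 = 8 (sole candidate).
F4 = 7 (sole candidate).
F6 = 5: row 6 has {1,2,3,4,6,8}; col 6 has {1,2,7,9}; region has {1,2,3,4,6,8} → only 5 remains.
D9 = 1 (sole candidate).
B6 = 9: row 6 has {1,2,3,4,5,6,8}; col 2 has {1,2,3,6,7}; region has {1,2,3,4,5,6,8} → only 9 remains.
E6 = 7: row 6 has {1,2,3,4,5,6,8,9}; col 5 has {1,2,3,4,6}; region has {1,2,3,4,5,6,8,9} → only 7 remains.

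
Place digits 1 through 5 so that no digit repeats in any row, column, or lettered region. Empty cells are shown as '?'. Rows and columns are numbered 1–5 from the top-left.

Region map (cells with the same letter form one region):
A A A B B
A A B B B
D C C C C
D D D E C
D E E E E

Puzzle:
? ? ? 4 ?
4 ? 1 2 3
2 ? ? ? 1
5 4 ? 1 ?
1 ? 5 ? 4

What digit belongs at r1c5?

5

r1c1 = 3 (sole candidate).
r1c3 = 2 (sole candidate).
r1c5 = 5: row 1 has {2,3,4}; col 5 has {1,3,4}; region has {1,2,3,4} → only 5 remains.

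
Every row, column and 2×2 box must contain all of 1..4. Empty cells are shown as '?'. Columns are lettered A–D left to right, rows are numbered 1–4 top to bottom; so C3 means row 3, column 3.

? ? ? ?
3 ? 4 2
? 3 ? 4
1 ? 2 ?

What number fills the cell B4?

B2 = 1 (sole candidate).
A3 = 2 (sole candidate).
C3 = 1 (sole candidate).
B4 = 4: row 4 has {1,2}; col 2 has {1,3}; box has {1,2,3} → only 4 remains.

4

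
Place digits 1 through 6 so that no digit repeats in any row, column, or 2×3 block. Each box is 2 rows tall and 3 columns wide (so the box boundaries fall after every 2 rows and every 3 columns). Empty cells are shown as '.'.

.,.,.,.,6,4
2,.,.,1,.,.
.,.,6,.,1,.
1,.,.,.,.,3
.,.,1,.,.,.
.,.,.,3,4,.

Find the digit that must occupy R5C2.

R2C6 = 5 (sole candidate).
R3C6 = 2 (sole candidate).
R4C5 = 5 (sole candidate).
R5C5 = 2 (sole candidate).
R5C6 = 6 (sole candidate).
R6C6 = 1 (sole candidate).
R1C4 = 2 (sole candidate).
R2C5 = 3 (sole candidate).
R3C4 = 4 (sole candidate).
R4C4 = 6 (sole candidate).
R5C4 = 5 (sole candidate).
R2C3 = 4 (sole candidate).
R4C3 = 2 (sole candidate).
R6C3 = 5 (sole candidate).
R1C3 = 3 (sole candidate).
R2C2 = 6 (sole candidate).
R4C2 = 4 (sole candidate).
R5C2 = 3: row 5 has {1,2,5,6}; col 2 has {4,6}; box has {1,5} → only 3 remains.

3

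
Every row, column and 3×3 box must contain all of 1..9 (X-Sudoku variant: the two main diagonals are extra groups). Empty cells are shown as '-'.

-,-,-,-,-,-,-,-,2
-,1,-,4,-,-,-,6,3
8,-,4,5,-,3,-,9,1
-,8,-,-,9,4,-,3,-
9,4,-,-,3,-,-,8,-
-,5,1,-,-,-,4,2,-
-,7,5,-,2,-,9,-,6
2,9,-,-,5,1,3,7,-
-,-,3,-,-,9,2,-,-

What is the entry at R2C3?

9

R3C7 = 7: row 3 has {1,3,4,5,8,9}; col 7 has {2,3,4,9}; box has {1,2,3,6,9}; anti-diagonal has {2,3,4,5,6,9} → only 7 remains.
R6C4 = 8: row 6 has {1,2,4,5}; col 4 has {4,5}; box has {3,4,9}; anti-diagonal has {2,3,4,5,6,7,9} → only 8 remains.
R6C6 = 6: row 6 has {1,2,4,5,8}; col 6 has {1,3,4,9}; box has {3,4,8,9}; main diagonal has {1,3,4,7,9} → only 6 remains.
R7C4 = 3: row 7 has {2,5,6,7,9}; col 4 has {4,5,8}; box has {1,2,5,9} → only 3 remains.
R7C6 = 8: row 7 has {2,3,5,6,7,9}; col 6 has {1,3,4,6,9}; box has {1,2,3,5,9} → only 8 remains.
R8C4 = 6: row 8 has {1,2,3,5,7,9}; col 4 has {3,4,5,8}; box has {1,2,3,5,8,9} → only 6 remains.
R9C1 = 1: row 9 has {2,3,9}; col 1 has {2,8,9}; box has {2,3,5,7,9}; anti-diagonal has {2,3,4,5,6,7,8,9} → only 1 remains.
R9C2 = 6: row 9 has {1,2,3,9}; col 2 has {1,4,5,7,8,9}; box has {1,2,3,5,7,9} → only 6 remains.
R9C4 = 7: row 9 has {1,2,3,6,9}; col 4 has {3,4,5,6,8}; box has {1,2,3,5,6,8,9} → only 7 remains.
R9C5 = 4: row 9 has {1,2,3,6,7,9}; col 5 has {2,3,5,9}; box has {1,2,3,5,6,7,8,9} → only 4 remains.
R9C8 = 5: row 9 has {1,2,3,4,6,7,9}; col 8 has {2,3,6,7,8,9}; box has {2,3,6,7,9} → only 5 remains.
R9C9 = 8: row 9 has {1,2,3,4,5,6,7,9}; col 9 has {1,2,3,6}; box has {2,3,5,6,7,9}; main diagonal has {1,3,4,6,7,9} → only 8 remains.
R1C1 = 5: row 1 has {2}; col 1 has {1,2,8,9}; box has {1,4,8}; main diagonal has {1,3,4,6,7,8,9} → only 5 remains.
R1C2 = 3: row 1 has {2,5}; col 2 has {1,4,5,6,7,8,9}; box has {1,4,5,8} → only 3 remains.
R1C6 = 7: row 1 has {2,3,5}; col 6 has {1,3,4,6,8,9}; box has {3,4,5} → only 7 remains.
R1C7 = 8: row 1 has {2,3,5,7}; col 7 has {2,3,4,7,9}; box has {1,2,3,6,7,9} → only 8 remains.
R1C8 = 4: row 1 has {2,3,5,7,8}; col 8 has {2,3,5,6,7,8,9}; box has {1,2,3,6,7,8,9} → only 4 remains.
R2C1 = 7: row 2 has {1,3,4,6}; col 1 has {1,2,5,8,9}; box has {1,3,4,5,8} → only 7 remains.
R2C5 = 8: row 2 has {1,3,4,6,7}; col 5 has {2,3,4,5,9}; box has {3,4,5,7} → only 8 remains.
R2C6 = 2: row 2 has {1,3,4,6,7,8}; col 6 has {1,3,4,6,7,8,9}; box has {3,4,5,7,8} → only 2 remains.
R2C7 = 5: row 2 has {1,2,3,4,6,7,8}; col 7 has {2,3,4,7,8,9}; box has {1,2,3,4,6,7,8,9} → only 5 remains.
R3C2 = 2: row 3 has {1,3,4,5,7,8,9}; col 2 has {1,3,4,5,6,7,8,9}; box has {1,3,4,5,7,8} → only 2 remains.
R3C5 = 6: row 3 has {1,2,3,4,5,7,8,9}; col 5 has {2,3,4,5,8,9}; box has {2,3,4,5,7,8} → only 6 remains.
R4C1 = 6: row 4 has {3,4,8,9}; col 1 has {1,2,5,7,8,9}; box has {1,4,5,8,9} → only 6 remains.
R4C4 = 2: row 4 has {3,4,6,8,9}; col 4 has {3,4,5,6,7,8}; box has {3,4,6,8,9}; main diagonal has {1,3,4,5,6,7,8,9} → only 2 remains.
R4C7 = 1: row 4 has {2,3,4,6,8,9}; col 7 has {2,3,4,5,7,8,9}; box has {2,3,4,8} → only 1 remains.
R5C4 = 1: row 5 has {3,4,8,9}; col 4 has {2,3,4,5,6,7,8}; box has {2,3,4,6,8,9} → only 1 remains.
R5C6 = 5: row 5 has {1,3,4,8,9}; col 6 has {1,2,3,4,6,7,8,9}; box has {1,2,3,4,6,8,9} → only 5 remains.
R5C7 = 6: row 5 has {1,3,4,5,8,9}; col 7 has {1,2,3,4,5,7,8,9}; box has {1,2,3,4,8} → only 6 remains.
R5C9 = 7: row 5 has {1,3,4,5,6,8,9}; col 9 has {1,2,3,6,8}; box has {1,2,3,4,6,8} → only 7 remains.
R6C1 = 3: row 6 has {1,2,4,5,6,8}; col 1 has {1,2,5,6,7,8,9}; box has {1,4,5,6,8,9} → only 3 remains.
R6C5 = 7: row 6 has {1,2,3,4,5,6,8}; col 5 has {2,3,4,5,6,8,9}; box has {1,2,3,4,5,6,8,9} → only 7 remains.
R6C9 = 9: row 6 has {1,2,3,4,5,6,7,8}; col 9 has {1,2,3,6,7,8}; box has {1,2,3,4,6,7,8} → only 9 remains.
R7C1 = 4: row 7 has {2,3,5,6,7,8,9}; col 1 has {1,2,3,5,6,7,8,9}; box has {1,2,3,5,6,7,9} → only 4 remains.
R7C8 = 1: row 7 has {2,3,4,5,6,7,8,9}; col 8 has {2,3,4,5,6,7,8,9}; box has {2,3,5,6,7,8,9} → only 1 remains.
R8C3 = 8: row 8 has {1,2,3,5,6,7,9}; col 3 has {1,3,4,5}; box has {1,2,3,4,5,6,7,9} → only 8 remains.
R8C9 = 4: row 8 has {1,2,3,5,6,7,8,9}; col 9 has {1,2,3,6,7,8,9}; box has {1,2,3,5,6,7,8,9} → only 4 remains.
R1C4 = 9: row 1 has {2,3,4,5,7,8}; col 4 has {1,2,3,4,5,6,7,8}; box has {2,3,4,5,6,7,8} → only 9 remains.
R1C5 = 1: row 1 has {2,3,4,5,7,8,9}; col 5 has {2,3,4,5,6,7,8,9}; box has {2,3,4,5,6,7,8,9} → only 1 remains.
R2C3 = 9: row 2 has {1,2,3,4,5,6,7,8}; col 3 has {1,3,4,5,8}; box has {1,2,3,4,5,7,8} → only 9 remains.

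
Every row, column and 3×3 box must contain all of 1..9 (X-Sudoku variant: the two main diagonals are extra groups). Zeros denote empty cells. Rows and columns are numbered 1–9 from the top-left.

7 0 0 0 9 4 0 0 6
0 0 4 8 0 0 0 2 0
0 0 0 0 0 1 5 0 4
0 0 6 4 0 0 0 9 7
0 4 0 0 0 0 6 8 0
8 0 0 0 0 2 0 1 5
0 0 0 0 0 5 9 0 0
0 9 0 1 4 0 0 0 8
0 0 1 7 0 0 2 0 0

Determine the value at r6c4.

3

r1c8 = 3: row 1 has {4,6,7,9}; col 8 has {1,2,8,9}; box has {2,4,5,6} → only 3 remains.
r3c8 = 7: row 3 has {1,4,5}; col 8 has {1,2,3,8,9}; box has {2,3,4,5,6} → only 7 remains.
r4c7 = 3: row 4 has {4,6,7,9}; col 7 has {2,5,6,9}; box has {1,5,6,7,8,9} → only 3 remains.
r5c9 = 2: row 5 has {4,6,8}; col 9 has {4,5,6,7,8}; box has {1,3,5,6,7,8,9} → only 2 remains.
r6c4 = 3: row 6 has {1,2,5,8}; col 4 has {1,4,7,8}; box has {2,4}; anti-diagonal has {2,5,6,9} → only 3 remains.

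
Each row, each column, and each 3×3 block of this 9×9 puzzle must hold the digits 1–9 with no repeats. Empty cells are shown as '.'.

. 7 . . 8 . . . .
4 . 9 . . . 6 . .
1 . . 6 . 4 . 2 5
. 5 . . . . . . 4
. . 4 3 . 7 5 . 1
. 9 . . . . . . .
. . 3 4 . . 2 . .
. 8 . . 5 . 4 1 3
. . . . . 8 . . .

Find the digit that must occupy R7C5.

R1C9 = 9 (sole candidate).
R3C2 = 3 (sole candidate).
R3C3 = 8 (sole candidate).
R3C7 = 7 (sole candidate).
R9C7 = 9 (sole candidate).
R2C2 = 2 (sole candidate).
R2C9 = 8 (sole candidate).
R3C5 = 9 (sole candidate).
R5C2 = 6 (sole candidate).
R5C5 = 2 (sole candidate).
R7C2 = 1 (sole candidate).
R9C2 = 4 (sole candidate).
R2C8 = 3 (sole candidate).
R5C1 = 8 (sole candidate).
R5C8 = 9 (sole candidate).
R1C7 = 1 (sole candidate).
R1C8 = 4 (sole candidate).
R1C6 = 3 (hidden single in row 1).
R1C4 = 2 (hidden single in row 1).
R6C5 = 4 (hidden single in row 6).
R7C8 = 8 (hidden single in row 7).
R7C1 = 5 (hidden single in row 7).
R1C1 = 6 (sole candidate).
R1C3 = 5 (sole candidate).
R7C6 = 9 (hidden single in row 7).
R8C4 = 7 (sole candidate).
R9C4 = 1 (sole candidate).
R2C4 = 5 (sole candidate).
R2C6 = 1 (sole candidate).
R4C6 = 6 (sole candidate).
R4C8 = 7 (sole candidate).
R6C4 = 8 (sole candidate).
R6C6 = 5 (sole candidate).
R6C7 = 3 (sole candidate).
R6C8 = 6 (sole candidate).
R6C9 = 2 (sole candidate).
R7C5 = 6: row 7 has {1,2,3,4,5,8,9}; col 5 has {2,4,5,8,9}; box has {1,4,5,7,8,9} → only 6 remains.

6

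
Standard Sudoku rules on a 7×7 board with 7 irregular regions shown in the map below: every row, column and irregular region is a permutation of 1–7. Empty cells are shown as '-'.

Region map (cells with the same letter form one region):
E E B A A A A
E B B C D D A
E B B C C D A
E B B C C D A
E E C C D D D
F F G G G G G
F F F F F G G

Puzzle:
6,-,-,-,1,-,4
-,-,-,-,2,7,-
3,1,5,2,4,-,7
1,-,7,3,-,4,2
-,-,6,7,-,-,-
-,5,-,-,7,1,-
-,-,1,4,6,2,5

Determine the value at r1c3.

r1c4 = 5: row 1 has {1,4,6}; col 4 has {2,3,4,7}; region has {1,2,4,7} → only 5 remains.
r1c6 = 3: row 1 has {1,4,5,6}; col 6 has {1,2,4,7}; region has {1,2,4,5,7} → only 3 remains.
r2c4 = 1: row 2 has {2,7}; col 4 has {2,3,4,5,7}; region has {2,3,4,6,7} → only 1 remains.
r2c7 = 6: row 2 has {1,2,7}; col 7 has {2,4,5,7}; region has {1,2,3,4,5,7} → only 6 remains.
r3c6 = 6: row 3 has {1,2,3,4,5,7}; col 6 has {1,2,3,4,7}; region has {2,4,7} → only 6 remains.
r4c2 = 6: row 4 has {1,2,3,4,7}; col 2 has {1,5}; region has {1,5,7} → only 6 remains.
r4c5 = 5: row 4 has {1,2,3,4,6,7}; col 5 has {1,2,4,6,7}; region has {1,2,3,4,6,7} → only 5 remains.
r5c5 = 3: row 5 has {6,7}; col 5 has {1,2,4,5,6,7}; region has {2,4,6,7} → only 3 remains.
r5c6 = 5: row 5 has {3,6,7}; col 6 has {1,2,3,4,6,7}; region has {2,3,4,6,7} → only 5 remains.
r5c7 = 1: row 5 has {3,5,6,7}; col 7 has {2,4,5,6,7}; region has {2,3,4,5,6,7} → only 1 remains.
r6c1 = 2: row 6 has {1,5,7}; col 1 has {1,3,6}; region has {1,4,5,6} → only 2 remains.
r6c4 = 6: row 6 has {1,2,5,7}; col 4 has {1,2,3,4,5,7}; region has {1,2,5,7} → only 6 remains.
r6c7 = 3: row 6 has {1,2,5,6,7}; col 7 has {1,2,4,5,6,7}; region has {1,2,5,6,7} → only 3 remains.
r7c1 = 7: row 7 has {1,2,4,5,6}; col 1 has {1,2,3,6}; region has {1,2,4,5,6} → only 7 remains.
r7c2 = 3: row 7 has {1,2,4,5,6,7}; col 2 has {1,5,6}; region has {1,2,4,5,6,7} → only 3 remains.
r1c3 = 2: row 1 has {1,3,4,5,6}; col 3 has {1,5,6,7}; region has {1,5,6,7} → only 2 remains.

2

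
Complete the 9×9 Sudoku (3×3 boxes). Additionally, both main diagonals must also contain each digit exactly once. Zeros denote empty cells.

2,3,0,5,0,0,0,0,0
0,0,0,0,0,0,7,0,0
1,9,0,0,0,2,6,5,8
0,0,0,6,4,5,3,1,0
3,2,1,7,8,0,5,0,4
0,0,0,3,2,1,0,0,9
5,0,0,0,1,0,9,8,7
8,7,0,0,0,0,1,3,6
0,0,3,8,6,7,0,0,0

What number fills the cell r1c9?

1

r1c7 = 4 (sole candidate).
r1c8 = 9 (sole candidate).
r1c9 = 1: row 1 has {2,3,4,5,9}; col 9 has {4,6,7,8,9}; box has {4,5,6,7,8,9}; anti-diagonal has {3,5,6,7,8} → only 1 remains.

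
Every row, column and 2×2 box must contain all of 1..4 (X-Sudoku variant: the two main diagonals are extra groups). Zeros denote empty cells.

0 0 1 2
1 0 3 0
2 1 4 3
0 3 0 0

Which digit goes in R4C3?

R1C1 = 3: row 1 has {1,2}; col 1 has {1,2}; box has {1}; main diagonal has {4} → only 3 remains.
R1C2 = 4: row 1 has {1,2,3}; col 2 has {1,3}; box has {1,3} → only 4 remains.
R2C2 = 2: row 2 has {1,3}; col 2 has {1,3,4}; box has {1,3,4}; main diagonal has {3,4} → only 2 remains.
R2C4 = 4: row 2 has {1,2,3}; col 4 has {2,3}; box has {1,2,3} → only 4 remains.
R4C1 = 4: row 4 has {3}; col 1 has {1,2,3}; box has {1,2,3}; anti-diagonal has {1,2,3} → only 4 remains.
R4C3 = 2: row 4 has {3,4}; col 3 has {1,3,4}; box has {3,4} → only 2 remains.

2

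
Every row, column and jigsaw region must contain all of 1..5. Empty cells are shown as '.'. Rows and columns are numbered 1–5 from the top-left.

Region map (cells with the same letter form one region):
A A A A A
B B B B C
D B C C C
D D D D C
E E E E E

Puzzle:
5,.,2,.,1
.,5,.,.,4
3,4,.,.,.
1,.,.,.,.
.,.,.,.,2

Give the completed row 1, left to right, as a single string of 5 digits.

53241

r1c2 = 3: row 1 has {1,2,5}; col 2 has {4,5}; region has {1,2,5} → only 3 remains.
r1c4 = 4: row 1 has {1,2,3,5}; col 4 has {}; region has {1,2,3,5} → only 4 remains.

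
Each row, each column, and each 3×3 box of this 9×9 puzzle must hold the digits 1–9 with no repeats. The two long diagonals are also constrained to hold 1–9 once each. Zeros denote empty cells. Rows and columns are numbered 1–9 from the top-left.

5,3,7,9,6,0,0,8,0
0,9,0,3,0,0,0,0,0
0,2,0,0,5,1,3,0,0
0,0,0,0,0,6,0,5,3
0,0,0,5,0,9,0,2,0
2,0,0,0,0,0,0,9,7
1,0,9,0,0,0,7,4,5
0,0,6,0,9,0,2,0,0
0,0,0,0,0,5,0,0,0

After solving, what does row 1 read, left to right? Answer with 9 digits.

537964182

row 7, column 2 = 8: row 7 has {1,4,5,7,9}; col 2 has {2,3,9}; box has {1,6,9} → only 8 remains.
row 2, column 7 = 5: in row 2, 5 can only go here (every other open cell in that row sees a 5).
row 3, column 9 = 9: in row 3, 9 can only go here (every other open cell in that row sees a 9).
row 4, column 1 = 9: in row 4, 9 can only go here (every other open cell in that row sees a 9).
row 7, column 4 = 6: in row 7, 6 can only go here (every other open cell in that row sees a 6).
row 8, column 2 = 5: in row 8, 5 can only go here (every other open cell in that row sees a 5).
row 6, column 3 = 5: in row 6, 5 can only go here (every other open cell in that row sees a 5).
row 9, column 7 = 9: in row 9, 9 can only go here (every other open cell in that row sees a 9).
row 9, column 3 = 2: in column 3, 2 can only go here (every other open cell in that column sees a 2).
row 5, column 3 = 3: in column 3, 3 can only go here (every other open cell in that column sees a 3).
row 8, column 1 = 3: in column 1, 3 can only go here (every other open cell in that column sees a 3).
row 8, column 8 = 1: row 8 has {2,3,5,6,9}; col 8 has {2,4,5,8,9}; box has {2,4,5,7,9}; main diagonal has {5,7,9} → only 1 remains.
row 8, column 9 = 8: row 8 has {1,2,3,5,6,9}; col 9 has {3,5,7,9}; box has {1,2,4,5,7,9} → only 8 remains.
row 9, column 9 = 6: row 9 has {2,5,9}; col 9 has {3,5,7,8,9}; box has {1,2,4,5,7,8,9}; main diagonal has {1,5,7,9} → only 6 remains.
row 2, column 8 = 7: row 2 has {3,5,9}; col 8 has {1,2,4,5,8,9}; box has {3,5,8,9}; anti-diagonal has {3,5,6,9} → only 7 remains.
row 3, column 8 = 6: row 3 has {1,2,3,5,9}; col 8 has {1,2,4,5,7,8,9}; box has {3,5,7,8,9} → only 6 remains.
row 9, column 1 = 4: row 9 has {2,5,6,9}; col 1 has {1,2,3,5,9}; box has {1,2,3,5,6,8,9}; anti-diagonal has {3,5,6,7,9} → only 4 remains.
row 9, column 2 = 7: row 9 has {2,4,5,6,9}; col 2 has {2,3,5,8,9}; box has {1,2,3,4,5,6,8,9} → only 7 remains.
row 9, column 8 = 3: row 9 has {2,4,5,6,7,9}; col 8 has {1,2,4,5,6,7,8,9}; box has {1,2,4,5,6,7,8,9} → only 3 remains.
row 3, column 1 = 8: row 3 has {1,2,3,5,6,9}; col 1 has {1,2,3,4,5,9}; box has {2,3,5,7,9} → only 8 remains.
row 3, column 3 = 4: row 3 has {1,2,3,5,6,8,9}; col 3 has {2,3,5,6,7,9}; box has {2,3,5,7,8,9}; main diagonal has {1,5,6,7,9} → only 4 remains.
row 3, column 4 = 7: row 3 has {1,2,3,4,5,6,8,9}; col 4 has {3,5,6,9}; box has {1,3,5,6,9} → only 7 remains.
row 5, column 5 = 8: row 5 has {2,3,5,9}; col 5 has {5,6,9}; box has {5,6,9}; main diagonal has {1,4,5,6,7,9}; anti-diagonal has {3,4,5,6,7,9} → only 8 remains.
row 6, column 4 = 1: row 6 has {2,5,7,9}; col 4 has {3,5,6,7,9}; box has {5,6,8,9}; anti-diagonal has {3,4,5,6,7,8,9} → only 1 remains.
row 6, column 6 = 3: row 6 has {1,2,5,7,9}; col 6 has {1,5,6,9}; box has {1,5,6,8,9}; main diagonal has {1,4,5,6,7,8,9} → only 3 remains.
row 7, column 6 = 2: row 7 has {1,4,5,6,7,8,9}; col 6 has {1,3,5,6,9}; box has {5,6,9} → only 2 remains.
row 8, column 4 = 4: row 8 has {1,2,3,5,6,8,9}; col 4 has {1,3,5,6,7,9}; box has {2,5,6,9} → only 4 remains.
row 8, column 6 = 7: row 8 has {1,2,3,4,5,6,8,9}; col 6 has {1,2,3,5,6,9}; box has {2,4,5,6,9} → only 7 remains.
row 9, column 4 = 8: row 9 has {2,3,4,5,6,7,9}; col 4 has {1,3,4,5,6,7,9}; box has {2,4,5,6,7,9} → only 8 remains.
row 9, column 5 = 1: row 9 has {2,3,4,5,6,7,8,9}; col 5 has {5,6,8,9}; box has {2,4,5,6,7,8,9} → only 1 remains.
row 1, column 6 = 4: row 1 has {3,5,6,7,8,9}; col 6 has {1,2,3,5,6,7,9}; box has {1,3,5,6,7,9} → only 4 remains.
row 1, column 7 = 1: row 1 has {3,4,5,6,7,8,9}; col 7 has {2,3,5,7,9}; box has {3,5,6,7,8,9} → only 1 remains.
row 1, column 9 = 2: row 1 has {1,3,4,5,6,7,8,9}; col 9 has {3,5,6,7,8,9}; box has {1,3,5,6,7,8,9}; anti-diagonal has {1,3,4,5,6,7,8,9} → only 2 remains.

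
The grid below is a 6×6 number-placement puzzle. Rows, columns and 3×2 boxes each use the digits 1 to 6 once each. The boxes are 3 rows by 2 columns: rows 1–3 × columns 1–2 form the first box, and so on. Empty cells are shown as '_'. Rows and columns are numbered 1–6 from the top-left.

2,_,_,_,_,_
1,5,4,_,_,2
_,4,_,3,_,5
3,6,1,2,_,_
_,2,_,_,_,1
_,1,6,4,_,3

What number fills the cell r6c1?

r1c2 = 3: row 1 has {2}; col 2 has {1,2,4,5,6}; box has {1,2,4,5} → only 3 remains.
r1c3 = 5: row 1 has {2,3}; col 3 has {1,4,6}; box has {3,4} → only 5 remains.
r2c4 = 6: row 2 has {1,2,4,5}; col 4 has {2,3,4}; box has {3,4,5} → only 6 remains.
r2c5 = 3: row 2 has {1,2,4,5,6}; col 5 has {}; box has {2,5} → only 3 remains.
r3c1 = 6: row 3 has {3,4,5}; col 1 has {1,2,3}; box has {1,2,3,4,5} → only 6 remains.
r3c3 = 2: row 3 has {3,4,5,6}; col 3 has {1,4,5,6}; box has {3,4,5,6} → only 2 remains.
r3c5 = 1: row 3 has {2,3,4,5,6}; col 5 has {3}; box has {2,3,5} → only 1 remains.
r4c6 = 4: row 4 has {1,2,3,6}; col 6 has {1,2,3,5}; box has {1,3} → only 4 remains.
r5c3 = 3: row 5 has {1,2}; col 3 has {1,2,4,5,6}; box has {1,2,4,6} → only 3 remains.
r5c4 = 5: row 5 has {1,2,3}; col 4 has {2,3,4,6}; box has {1,2,3,4,6} → only 5 remains.
r5c5 = 6: row 5 has {1,2,3,5}; col 5 has {1,3}; box has {1,3,4} → only 6 remains.
r6c1 = 5: row 6 has {1,3,4,6}; col 1 has {1,2,3,6}; box has {1,2,3,6} → only 5 remains.

5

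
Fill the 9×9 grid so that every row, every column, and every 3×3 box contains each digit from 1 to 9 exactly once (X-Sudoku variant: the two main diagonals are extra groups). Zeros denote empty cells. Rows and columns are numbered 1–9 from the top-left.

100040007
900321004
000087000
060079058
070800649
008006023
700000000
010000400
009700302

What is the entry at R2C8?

R1C6 = 5: row 1 has {1,4,7}; col 6 has {1,6,7,9}; box has {1,2,3,4,7,8} → only 5 remains.
R4C4 = 4: row 4 has {5,6,7,8,9}; col 4 has {3,7,8}; box has {6,7,8,9}; main diagonal has {1,2,6} → only 4 remains.
R4C7 = 1: row 4 has {4,5,6,7,8,9}; col 7 has {3,4,6}; box has {2,3,4,5,6,8,9} → only 1 remains.
R6C4 = 5: row 6 has {2,3,6,8}; col 4 has {3,4,7,8}; box has {4,6,7,8,9}; anti-diagonal has {1,7,9} → only 5 remains.
R6C5 = 1: row 6 has {2,3,5,6,8}; col 5 has {2,4,7,8}; box has {4,5,6,7,8,9} → only 1 remains.
R6C7 = 7: row 6 has {1,2,3,5,6,8}; col 7 has {1,3,4,6}; box has {1,2,3,4,5,6,8,9} → only 7 remains.
R3C7 = 2: row 3 has {7,8}; col 7 has {1,3,4,6,7}; box has {4,7}; anti-diagonal has {1,5,7,9} → only 2 remains.
R5C5 = 3: row 5 has {4,6,7,8,9}; col 5 has {1,2,4,7,8}; box has {1,4,5,6,7,8,9}; main diagonal has {1,2,4,6}; anti-diagonal has {1,2,5,7,9} → only 3 remains.
R5C6 = 2: row 5 has {3,4,6,7,8,9}; col 6 has {1,5,6,7,9}; box has {1,3,4,5,6,7,8,9} → only 2 remains.
R6C1 = 4: row 6 has {1,2,3,5,6,7,8}; col 1 has {1,7,9}; box has {6,7,8} → only 4 remains.
R6C2 = 9: row 6 has {1,2,3,4,5,6,7,8}; col 2 has {1,6,7}; box has {4,6,7,8} → only 9 remains.
R3C3 = 5: row 3 has {2,7,8}; col 3 has {8,9}; box has {1,9}; main diagonal has {1,2,3,4,6} → only 5 remains.
R5C1 = 5: row 5 has {2,3,4,6,7,8,9}; col 1 has {1,4,7,9}; box has {4,6,7,8,9} → only 5 remains.
R5C3 = 1: row 5 has {2,3,4,5,6,7,8,9}; col 3 has {5,8,9}; box has {4,5,6,7,8,9} → only 1 remains.
R2C2 = 8: row 2 has {1,2,3,4,9}; col 2 has {1,6,7,9}; box has {1,5,9}; main diagonal has {1,2,3,4,5,6} → only 8 remains.
R2C7 = 5: row 2 has {1,2,3,4,8,9}; col 7 has {1,2,3,4,6,7}; box has {2,4,7} → only 5 remains.
R2C8 = 6: row 2 has {1,2,3,4,5,8,9}; col 8 has {2,4,5}; box has {2,4,5,7}; anti-diagonal has {1,2,3,5,7,9} → only 6 remains.

6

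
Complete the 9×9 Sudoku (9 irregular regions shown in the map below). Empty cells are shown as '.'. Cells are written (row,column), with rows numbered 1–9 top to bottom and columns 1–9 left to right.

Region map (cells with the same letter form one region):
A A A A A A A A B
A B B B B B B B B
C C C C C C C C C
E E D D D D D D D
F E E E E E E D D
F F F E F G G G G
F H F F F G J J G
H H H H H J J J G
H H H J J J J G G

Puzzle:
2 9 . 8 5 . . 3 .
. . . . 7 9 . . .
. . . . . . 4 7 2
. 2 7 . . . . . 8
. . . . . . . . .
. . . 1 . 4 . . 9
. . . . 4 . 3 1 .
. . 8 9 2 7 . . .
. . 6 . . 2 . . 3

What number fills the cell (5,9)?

(1,7) = 7: in row 1, 7 can only go here (every other open cell in that row sees a 7).
(5,8) = 2: in row 5, 2 can only go here (every other open cell in that row sees a 2).
(4,8) = 9: in column 8, 9 can only go here (every other open cell in that column sees a 9).
(7,9) = 7: in column 9, 7 can only go here (every other open cell in that column sees a 7).
(7,2) = 5: row 7 has {1,3,4,7}; col 2 has {2,9}; region has {2,6,8,9} → only 5 remains.
(5,4) = 7: in column 4, 7 can only go here (every other open cell in that column sees a 7).
(5,1) = 1: in region F, 1 can only go here (every other open cell in that region sees a 1).
(9,2) = 1: in row 9, 1 can only go here (every other open cell in that row sees a 1).
(8,9) = 1: in row 8, 1 can only go here (every other open cell in that row sees a 1).
(9,1) = 7: in row 9, 7 can only go here (every other open cell in that row sees a 7).
(6,2) = 7: in row 6, 7 can only go here (every other open cell in that row sees a 7).
(9,4) = 4: in row 9, 4 can only go here (every other open cell in that row sees a 4).
(4,1) = 4: in row 4, 4 can only go here (every other open cell in that row sees a 4).
(2,1) = 6: row 2 has {7,9}; col 1 has {1,2,4,7}; region has {2,3,5,7,8,9} → only 6 remains.
(8,1) = 3: row 8 has {1,2,7,8,9}; col 1 has {1,2,4,6,7}; region has {1,2,5,6,7,8,9} → only 3 remains.
(8,2) = 4: row 8 has {1,2,3,7,8,9}; col 2 has {1,2,5,7,9}; region has {1,2,3,5,6,7,8,9} → only 4 remains.
(1,6) = 1: row 1 has {2,3,5,7,8,9}; col 6 has {2,4,7,9}; region has {2,3,5,6,7,8,9} → only 1 remains.
(1,3) = 4: row 1 has {1,2,3,5,7,8,9}; col 3 has {6,7,8}; region has {1,2,3,5,6,7,8,9} → only 4 remains.
(1,9) = 6: row 1 has {1,2,3,4,5,7,8,9}; col 9 has {1,2,3,7,8,9}; region has {7,9} → only 6 remains.
(5,9) = 4: in row 5, 4 can only go here (every other open cell in that row sees a 4).

4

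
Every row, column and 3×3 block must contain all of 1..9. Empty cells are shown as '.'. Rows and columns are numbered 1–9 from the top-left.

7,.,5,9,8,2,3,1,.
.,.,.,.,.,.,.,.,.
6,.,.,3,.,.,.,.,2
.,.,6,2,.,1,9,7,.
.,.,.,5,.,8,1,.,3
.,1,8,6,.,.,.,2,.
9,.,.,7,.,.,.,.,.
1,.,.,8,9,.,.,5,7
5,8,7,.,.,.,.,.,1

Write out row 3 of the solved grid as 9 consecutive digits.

691354782

R1C2 = 4 (sole candidate).
R1C9 = 6 (sole candidate).
R3C2 = 9: row 3 has {2,3,6}; col 2 has {1,4,8}; box has {4,5,6,7} → only 9 remains.
R3C3 = 1: row 3 has {2,3,6,9}; col 3 has {5,6,7,8}; box has {4,5,6,7,9} → only 1 remains.
R9C4 = 4 (sole candidate).
R2C4 = 1 (sole candidate).
R4C9 = 8 (hidden single in row 4).
R7C9 = 4 (sole candidate).
R6C9 = 5 (sole candidate).
R2C9 = 9 (sole candidate).
R6C7 = 4 (sole candidate).
R5C8 = 6 (sole candidate).
R6C1 = 3 (sole candidate).
R6C5 = 7 (sole candidate).
R6C6 = 9 (sole candidate).
R4C1 = 4 (sole candidate).
R4C2 = 5 (sole candidate).
R4C5 = 3 (sole candidate).
R5C1 = 2 (sole candidate).
R5C2 = 7 (sole candidate).
R5C3 = 9 (sole candidate).
R5C5 = 4 (sole candidate).
R2C1 = 8 (sole candidate).
R2C8 = 4 (sole candidate).
R3C5 = 5: row 3 has {1,2,3,6,9}; col 5 has {3,4,7,8,9}; box has {1,2,3,8,9} → only 5 remains.
R3C8 = 8: row 3 has {1,2,3,5,6,9}; col 8 has {1,2,4,5,6,7}; box has {1,2,3,4,6,9} → only 8 remains.
R7C8 = 3 (sole candidate).
R9C8 = 9 (sole candidate).
R2C5 = 6 (sole candidate).
R2C6 = 7 (sole candidate).
R2C7 = 5 (sole candidate).
R3C6 = 4: row 3 has {1,2,3,5,6,8,9}; col 6 has {1,2,7,8,9}; box has {1,2,3,5,6,7,8,9} → only 4 remains.
R3C7 = 7: row 3 has {1,2,3,4,5,6,8,9}; col 7 has {1,3,4,5,9}; box has {1,2,3,4,5,6,8,9} → only 7 remains.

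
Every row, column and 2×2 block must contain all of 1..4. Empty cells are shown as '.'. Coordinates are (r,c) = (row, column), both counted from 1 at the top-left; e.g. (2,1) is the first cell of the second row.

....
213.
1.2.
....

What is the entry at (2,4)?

(2,4) = 4: row 2 has {1,2,3}; col 4 has {}; box has {3} → only 4 remains.

4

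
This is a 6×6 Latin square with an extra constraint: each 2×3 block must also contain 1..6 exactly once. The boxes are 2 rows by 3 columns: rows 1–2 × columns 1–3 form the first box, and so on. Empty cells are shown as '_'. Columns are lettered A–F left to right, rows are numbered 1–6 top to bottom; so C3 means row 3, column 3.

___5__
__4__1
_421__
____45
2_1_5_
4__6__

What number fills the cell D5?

F1 = 4: in row 1, 4 can only go here (every other open cell in that row sees a 4).
F5 = 3: row 5 has {1,2,5}; col 6 has {1,4,5}; box has {5,6} → only 3 remains.
F6 = 2: row 6 has {4,6}; col 6 has {1,3,4,5}; box has {3,5,6} → only 2 remains.
F3 = 6: row 3 has {1,2,4}; col 6 has {1,2,3,4,5}; box has {1,4,5} → only 6 remains.
B5 = 6: row 5 has {1,2,3,5}; col 2 has {4}; box has {1,2,4} → only 6 remains.
D5 = 4: row 5 has {1,2,3,5,6}; col 4 has {1,5,6}; box has {2,3,5,6} → only 4 remains.

4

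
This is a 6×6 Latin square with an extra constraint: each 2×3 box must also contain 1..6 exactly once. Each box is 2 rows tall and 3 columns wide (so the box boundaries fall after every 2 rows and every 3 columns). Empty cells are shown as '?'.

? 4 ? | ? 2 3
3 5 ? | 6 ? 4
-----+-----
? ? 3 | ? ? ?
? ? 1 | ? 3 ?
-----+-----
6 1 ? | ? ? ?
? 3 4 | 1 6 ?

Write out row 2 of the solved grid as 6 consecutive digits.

row 1, column 1 = 1: row 1 has {2,3,4}; col 1 has {3,6}; box has {3,4,5} → only 1 remains.
row 1, column 3 = 6: row 1 has {1,2,3,4}; col 3 has {1,3,4}; box has {1,3,4,5} → only 6 remains.
row 1, column 4 = 5: row 1 has {1,2,3,4,6}; col 4 has {1,6}; box has {2,3,4,6} → only 5 remains.
row 2, column 3 = 2: row 2 has {3,4,5,6}; col 3 has {1,3,4,6}; box has {1,3,4,5,6} → only 2 remains.
row 2, column 5 = 1: row 2 has {2,3,4,5,6}; col 5 has {2,3,6}; box has {2,3,4,5,6} → only 1 remains.

352614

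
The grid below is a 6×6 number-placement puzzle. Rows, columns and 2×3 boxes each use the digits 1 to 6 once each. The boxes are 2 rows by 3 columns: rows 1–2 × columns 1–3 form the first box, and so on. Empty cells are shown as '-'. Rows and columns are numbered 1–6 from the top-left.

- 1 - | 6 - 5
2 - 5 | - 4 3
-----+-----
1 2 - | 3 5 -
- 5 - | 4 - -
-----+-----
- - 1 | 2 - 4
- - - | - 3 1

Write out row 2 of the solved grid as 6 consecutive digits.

r1c5 = 2: row 1 has {1,5,6}; col 5 has {3,4,5}; box has {3,4,5,6} → only 2 remains.
r2c2 = 6: row 2 has {2,3,4,5}; col 2 has {1,2,5}; box has {1,2,5} → only 6 remains.
r2c4 = 1: row 2 has {2,3,4,5,6}; col 4 has {2,3,4,6}; box has {2,3,4,5,6} → only 1 remains.

265143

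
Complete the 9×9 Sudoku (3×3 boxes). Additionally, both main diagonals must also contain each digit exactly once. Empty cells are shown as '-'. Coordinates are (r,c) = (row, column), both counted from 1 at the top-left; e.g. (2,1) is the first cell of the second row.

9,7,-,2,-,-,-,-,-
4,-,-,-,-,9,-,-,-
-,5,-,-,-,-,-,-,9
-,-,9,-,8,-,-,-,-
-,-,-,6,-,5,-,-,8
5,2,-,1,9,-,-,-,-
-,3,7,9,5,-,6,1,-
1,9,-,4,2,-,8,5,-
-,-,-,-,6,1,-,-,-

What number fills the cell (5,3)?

(7,6) = 8: row 7 has {1,3,5,6,7,9}; col 6 has {1,5,9}; box has {1,2,4,5,6,9} → only 8 remains.
(8,3) = 6: row 8 has {1,2,4,5,8,9}; col 3 has {7,9}; box has {1,3,7,9} → only 6 remains.
(7,1) = 2: row 7 has {1,3,5,6,7,8,9}; col 1 has {1,4,5,9}; box has {1,3,6,7,9} → only 2 remains.
(7,9) = 4: row 7 has {1,2,3,5,6,7,8,9}; col 9 has {8,9}; box has {1,5,6,8} → only 4 remains.
(9,1) = 8: row 9 has {1,6}; col 1 has {1,2,4,5,9}; box has {1,2,3,6,7,9}; anti-diagonal has {1,7,9} → only 8 remains.
(9,2) = 4: row 9 has {1,6,8}; col 2 has {2,3,5,7,9}; box has {1,2,3,6,7,8,9} → only 4 remains.
(9,3) = 5: row 9 has {1,4,6,8}; col 3 has {6,7,9}; box has {1,2,3,4,6,7,8,9} → only 5 remains.
(5,2) = 1: row 5 has {5,6,8}; col 2 has {2,3,4,5,7,9}; box has {2,5,9} → only 1 remains.
(2,2) = 8: row 2 has {4,9}; col 2 has {1,2,3,4,5,7,9}; box has {4,5,7,9}; main diagonal has {5,6,9} → only 8 remains.
(4,2) = 6: row 4 has {8,9}; col 2 has {1,2,3,4,5,7,8,9}; box has {1,2,5,9} → only 6 remains.
(1,8) = 8: in row 1, 8 can only go here (every other open cell in that row sees an 8).
(3,4) = 8: in row 3, 8 can only go here (every other open cell in that row sees an 8).
(6,3) = 8: in row 6, 8 can only go here (every other open cell in that row sees an 8).
(3,1) = 6: in column 1, 6 can only go here (every other open cell in that column sees a 6).
(5,3) = 4: in column 3, 4 can only go here (every other open cell in that column sees a 4).

4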